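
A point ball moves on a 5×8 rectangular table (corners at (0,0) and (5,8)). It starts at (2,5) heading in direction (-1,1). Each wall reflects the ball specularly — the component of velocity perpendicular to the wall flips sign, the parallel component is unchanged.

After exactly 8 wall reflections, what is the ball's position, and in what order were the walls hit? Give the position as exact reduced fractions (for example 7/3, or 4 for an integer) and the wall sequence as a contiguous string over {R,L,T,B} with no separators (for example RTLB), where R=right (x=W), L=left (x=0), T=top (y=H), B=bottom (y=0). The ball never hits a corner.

1. t=2 → L at (0,7); v=(1,1)
2. t=1 → T at (1,8); v=(1,-1)
3. t=4 → R at (5,4); v=(-1,-1)
4. t=4 → B at (1,0); v=(-1,1)
5. t=1 → L at (0,1); v=(1,1)
6. t=5 → R at (5,6); v=(-1,1)
7. t=2 → T at (3,8); v=(-1,-1)
8. t=3 → L at (0,5); v=(1,-1)

Final position: (0,5)
Wall sequence: LTRBLRTL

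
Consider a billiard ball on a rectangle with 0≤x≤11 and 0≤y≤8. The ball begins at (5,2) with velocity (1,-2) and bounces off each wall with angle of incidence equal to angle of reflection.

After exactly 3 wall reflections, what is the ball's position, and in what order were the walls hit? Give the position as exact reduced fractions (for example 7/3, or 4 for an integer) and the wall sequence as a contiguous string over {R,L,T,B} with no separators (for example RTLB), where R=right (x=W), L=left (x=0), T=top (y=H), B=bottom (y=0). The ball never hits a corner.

1. t=1 → B at (6,0); v=(1,2)
2. t=4 → T at (10,8); v=(1,-2)
3. t=1 → R at (11,6); v=(-1,-2)

Final position: (11,6)
Wall sequence: BTR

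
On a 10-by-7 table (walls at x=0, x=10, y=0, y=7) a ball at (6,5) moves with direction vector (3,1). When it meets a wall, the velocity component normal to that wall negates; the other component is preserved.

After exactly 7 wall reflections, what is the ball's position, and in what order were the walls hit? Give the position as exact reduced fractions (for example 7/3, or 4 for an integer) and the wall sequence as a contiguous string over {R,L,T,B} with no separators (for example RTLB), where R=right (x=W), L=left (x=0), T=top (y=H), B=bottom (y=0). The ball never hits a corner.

Final position: (10,17/3)
Wall sequence: RTLRBLR

1. t=4/3 → R at (10,19/3); v=(-3,1)
2. t=2/3 → T at (8,7); v=(-3,-1)
3. t=8/3 → L at (0,13/3); v=(3,-1)
4. t=10/3 → R at (10,1); v=(-3,-1)
5. t=1 → B at (7,0); v=(-3,1)
6. t=7/3 → L at (0,7/3); v=(3,1)
7. t=10/3 → R at (10,17/3); v=(-3,1)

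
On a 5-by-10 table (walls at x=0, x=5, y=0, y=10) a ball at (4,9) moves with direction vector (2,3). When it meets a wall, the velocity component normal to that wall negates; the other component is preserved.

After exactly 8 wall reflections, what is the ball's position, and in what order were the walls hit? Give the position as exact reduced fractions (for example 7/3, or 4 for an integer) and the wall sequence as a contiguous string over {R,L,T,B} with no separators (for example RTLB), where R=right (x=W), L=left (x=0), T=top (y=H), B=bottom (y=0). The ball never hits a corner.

1. t=1/3 → T at (14/3,10); v=(2,-3)
2. t=1/6 → R at (5,19/2); v=(-2,-3)
3. t=5/2 → L at (0,2); v=(2,-3)
4. t=2/3 → B at (4/3,0); v=(2,3)
5. t=11/6 → R at (5,11/2); v=(-2,3)
6. t=3/2 → T at (2,10); v=(-2,-3)
7. t=1 → L at (0,7); v=(2,-3)
8. t=7/3 → B at (14/3,0); v=(2,3)

Final position: (14/3,0)
Wall sequence: TRLBRTLB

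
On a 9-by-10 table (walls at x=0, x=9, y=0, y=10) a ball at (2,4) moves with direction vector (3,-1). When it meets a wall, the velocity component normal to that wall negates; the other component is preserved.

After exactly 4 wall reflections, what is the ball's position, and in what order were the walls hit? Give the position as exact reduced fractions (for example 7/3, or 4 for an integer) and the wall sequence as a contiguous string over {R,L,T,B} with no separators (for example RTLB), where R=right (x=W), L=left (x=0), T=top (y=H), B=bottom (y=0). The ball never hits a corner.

Final position: (9,13/3)
Wall sequence: RBLR

1. t=7/3 → R at (9,5/3); v=(-3,-1)
2. t=5/3 → B at (4,0); v=(-3,1)
3. t=4/3 → L at (0,4/3); v=(3,1)
4. t=3 → R at (9,13/3); v=(-3,1)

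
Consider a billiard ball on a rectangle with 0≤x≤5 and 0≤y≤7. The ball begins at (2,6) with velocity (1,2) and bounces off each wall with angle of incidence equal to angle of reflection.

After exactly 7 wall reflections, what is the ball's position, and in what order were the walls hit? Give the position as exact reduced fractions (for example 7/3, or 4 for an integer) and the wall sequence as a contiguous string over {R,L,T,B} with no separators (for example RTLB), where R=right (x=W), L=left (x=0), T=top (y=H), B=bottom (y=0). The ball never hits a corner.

Final position: (5,4)
Wall sequence: TRBTLBR

1. t=1/2 → T at (5/2,7); v=(1,-2)
2. t=5/2 → R at (5,2); v=(-1,-2)
3. t=1 → B at (4,0); v=(-1,2)
4. t=7/2 → T at (1/2,7); v=(-1,-2)
5. t=1/2 → L at (0,6); v=(1,-2)
6. t=3 → B at (3,0); v=(1,2)
7. t=2 → R at (5,4); v=(-1,2)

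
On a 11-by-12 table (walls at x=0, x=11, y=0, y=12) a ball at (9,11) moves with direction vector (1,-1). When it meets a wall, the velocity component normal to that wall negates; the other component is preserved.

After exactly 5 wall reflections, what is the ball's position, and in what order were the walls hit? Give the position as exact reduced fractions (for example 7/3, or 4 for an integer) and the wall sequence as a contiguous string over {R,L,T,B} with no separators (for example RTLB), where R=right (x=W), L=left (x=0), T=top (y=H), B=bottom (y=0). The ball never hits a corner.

Final position: (11,11)
Wall sequence: RBLTR

1. t=2 → R at (11,9); v=(-1,-1)
2. t=9 → B at (2,0); v=(-1,1)
3. t=2 → L at (0,2); v=(1,1)
4. t=10 → T at (10,12); v=(1,-1)
5. t=1 → R at (11,11); v=(-1,-1)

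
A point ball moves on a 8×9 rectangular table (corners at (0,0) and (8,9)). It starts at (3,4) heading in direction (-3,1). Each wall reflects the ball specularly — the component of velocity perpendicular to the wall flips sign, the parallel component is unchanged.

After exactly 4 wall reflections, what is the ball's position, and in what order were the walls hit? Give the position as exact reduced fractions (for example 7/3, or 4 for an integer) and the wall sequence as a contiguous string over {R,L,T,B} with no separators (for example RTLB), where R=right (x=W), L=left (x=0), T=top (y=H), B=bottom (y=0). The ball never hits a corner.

1. t=1 → L at (0,5); v=(3,1)
2. t=8/3 → R at (8,23/3); v=(-3,1)
3. t=4/3 → T at (4,9); v=(-3,-1)
4. t=4/3 → L at (0,23/3); v=(3,-1)

Final position: (0,23/3)
Wall sequence: LRTL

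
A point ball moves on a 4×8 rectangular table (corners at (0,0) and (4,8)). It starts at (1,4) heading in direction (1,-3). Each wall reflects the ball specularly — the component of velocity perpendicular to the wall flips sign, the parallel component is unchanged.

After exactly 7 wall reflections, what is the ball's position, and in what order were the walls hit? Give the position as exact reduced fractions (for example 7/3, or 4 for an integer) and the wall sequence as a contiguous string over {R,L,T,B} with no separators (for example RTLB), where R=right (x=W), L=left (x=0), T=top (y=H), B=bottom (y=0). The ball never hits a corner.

Final position: (4,3)
Wall sequence: BRTBLTR

1. t=4/3 → B at (7/3,0); v=(1,3)
2. t=5/3 → R at (4,5); v=(-1,3)
3. t=1 → T at (3,8); v=(-1,-3)
4. t=8/3 → B at (1/3,0); v=(-1,3)
5. t=1/3 → L at (0,1); v=(1,3)
6. t=7/3 → T at (7/3,8); v=(1,-3)
7. t=5/3 → R at (4,3); v=(-1,-3)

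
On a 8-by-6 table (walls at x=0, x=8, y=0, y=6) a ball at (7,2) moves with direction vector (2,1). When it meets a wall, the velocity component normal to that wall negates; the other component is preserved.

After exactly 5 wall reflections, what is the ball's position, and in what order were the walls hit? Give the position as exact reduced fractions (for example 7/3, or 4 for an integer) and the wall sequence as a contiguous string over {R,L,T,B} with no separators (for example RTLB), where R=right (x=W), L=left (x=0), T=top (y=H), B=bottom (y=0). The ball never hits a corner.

Final position: (5,0)
Wall sequence: RTLRB

1. t=1/2 → R at (8,5/2); v=(-2,1)
2. t=7/2 → T at (1,6); v=(-2,-1)
3. t=1/2 → L at (0,11/2); v=(2,-1)
4. t=4 → R at (8,3/2); v=(-2,-1)
5. t=3/2 → B at (5,0); v=(-2,1)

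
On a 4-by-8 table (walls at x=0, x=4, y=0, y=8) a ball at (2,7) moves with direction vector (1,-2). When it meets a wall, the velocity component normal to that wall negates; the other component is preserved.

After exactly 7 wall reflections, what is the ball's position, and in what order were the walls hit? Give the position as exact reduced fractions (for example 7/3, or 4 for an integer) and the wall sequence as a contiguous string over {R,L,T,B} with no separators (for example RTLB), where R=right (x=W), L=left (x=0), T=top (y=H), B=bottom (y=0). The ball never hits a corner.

Final position: (0,5)
Wall sequence: RBLTRBL

1. t=2 → R at (4,3); v=(-1,-2)
2. t=3/2 → B at (5/2,0); v=(-1,2)
3. t=5/2 → L at (0,5); v=(1,2)
4. t=3/2 → T at (3/2,8); v=(1,-2)
5. t=5/2 → R at (4,3); v=(-1,-2)
6. t=3/2 → B at (5/2,0); v=(-1,2)
7. t=5/2 → L at (0,5); v=(1,2)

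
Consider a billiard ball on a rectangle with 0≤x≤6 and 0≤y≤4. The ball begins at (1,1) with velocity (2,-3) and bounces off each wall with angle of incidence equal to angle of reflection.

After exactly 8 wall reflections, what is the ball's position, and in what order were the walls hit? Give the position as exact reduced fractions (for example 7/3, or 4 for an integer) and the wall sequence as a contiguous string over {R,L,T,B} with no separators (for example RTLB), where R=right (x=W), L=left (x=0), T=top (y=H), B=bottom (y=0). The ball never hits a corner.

1. t=1/3 → B at (5/3,0); v=(2,3)
2. t=4/3 → T at (13/3,4); v=(2,-3)
3. t=5/6 → R at (6,3/2); v=(-2,-3)
4. t=1/2 → B at (5,0); v=(-2,3)
5. t=4/3 → T at (7/3,4); v=(-2,-3)
6. t=7/6 → L at (0,1/2); v=(2,-3)
7. t=1/6 → B at (1/3,0); v=(2,3)
8. t=4/3 → T at (3,4); v=(2,-3)

Final position: (3,4)
Wall sequence: BTRBTLBT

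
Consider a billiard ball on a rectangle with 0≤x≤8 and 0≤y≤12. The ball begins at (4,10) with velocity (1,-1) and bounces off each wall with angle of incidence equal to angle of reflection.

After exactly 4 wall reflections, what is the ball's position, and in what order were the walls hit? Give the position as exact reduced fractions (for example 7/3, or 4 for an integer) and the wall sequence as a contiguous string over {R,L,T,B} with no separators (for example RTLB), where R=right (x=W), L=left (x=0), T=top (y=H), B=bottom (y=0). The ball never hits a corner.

1. t=4 → R at (8,6); v=(-1,-1)
2. t=6 → B at (2,0); v=(-1,1)
3. t=2 → L at (0,2); v=(1,1)
4. t=8 → R at (8,10); v=(-1,1)

Final position: (8,10)
Wall sequence: RBLR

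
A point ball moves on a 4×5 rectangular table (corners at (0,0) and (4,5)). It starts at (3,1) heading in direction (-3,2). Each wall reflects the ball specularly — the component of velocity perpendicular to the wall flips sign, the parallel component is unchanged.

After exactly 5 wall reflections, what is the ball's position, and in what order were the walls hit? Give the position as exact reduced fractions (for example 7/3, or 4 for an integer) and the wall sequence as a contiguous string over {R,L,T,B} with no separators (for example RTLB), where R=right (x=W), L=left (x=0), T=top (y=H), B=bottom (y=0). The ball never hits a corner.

1. t=1 → L at (0,3); v=(3,2)
2. t=1 → T at (3,5); v=(3,-2)
3. t=1/3 → R at (4,13/3); v=(-3,-2)
4. t=4/3 → L at (0,5/3); v=(3,-2)
5. t=5/6 → B at (5/2,0); v=(3,2)

Final position: (5/2,0)
Wall sequence: LTRLB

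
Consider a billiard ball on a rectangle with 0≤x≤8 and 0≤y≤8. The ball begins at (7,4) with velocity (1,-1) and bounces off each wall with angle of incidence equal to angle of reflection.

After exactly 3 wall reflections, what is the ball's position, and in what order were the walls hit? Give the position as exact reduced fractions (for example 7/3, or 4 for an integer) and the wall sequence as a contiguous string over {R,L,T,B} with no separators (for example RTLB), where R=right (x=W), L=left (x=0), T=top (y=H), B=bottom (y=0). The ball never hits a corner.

1. t=1 → R at (8,3); v=(-1,-1)
2. t=3 → B at (5,0); v=(-1,1)
3. t=5 → L at (0,5); v=(1,1)

Final position: (0,5)
Wall sequence: RBL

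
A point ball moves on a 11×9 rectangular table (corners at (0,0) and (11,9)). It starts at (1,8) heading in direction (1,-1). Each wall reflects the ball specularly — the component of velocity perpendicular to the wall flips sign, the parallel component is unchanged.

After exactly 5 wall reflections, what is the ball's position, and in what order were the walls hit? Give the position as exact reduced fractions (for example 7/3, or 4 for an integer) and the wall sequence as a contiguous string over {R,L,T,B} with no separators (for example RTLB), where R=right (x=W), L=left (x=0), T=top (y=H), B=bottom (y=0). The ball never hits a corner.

1. t=8 → B at (9,0); v=(1,1)
2. t=2 → R at (11,2); v=(-1,1)
3. t=7 → T at (4,9); v=(-1,-1)
4. t=4 → L at (0,5); v=(1,-1)
5. t=5 → B at (5,0); v=(1,1)

Final position: (5,0)
Wall sequence: BRTLB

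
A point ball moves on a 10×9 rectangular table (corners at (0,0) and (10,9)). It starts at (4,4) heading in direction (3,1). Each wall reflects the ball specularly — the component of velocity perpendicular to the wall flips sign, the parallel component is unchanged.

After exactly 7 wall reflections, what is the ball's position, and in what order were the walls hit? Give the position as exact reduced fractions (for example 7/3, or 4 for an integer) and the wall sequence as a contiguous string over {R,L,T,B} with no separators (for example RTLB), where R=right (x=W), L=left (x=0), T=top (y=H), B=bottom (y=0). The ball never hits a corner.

Final position: (10,4/3)
Wall sequence: RTLRLBR

1. t=2 → R at (10,6); v=(-3,1)
2. t=3 → T at (1,9); v=(-3,-1)
3. t=1/3 → L at (0,26/3); v=(3,-1)
4. t=10/3 → R at (10,16/3); v=(-3,-1)
5. t=10/3 → L at (0,2); v=(3,-1)
6. t=2 → B at (6,0); v=(3,1)
7. t=4/3 → R at (10,4/3); v=(-3,1)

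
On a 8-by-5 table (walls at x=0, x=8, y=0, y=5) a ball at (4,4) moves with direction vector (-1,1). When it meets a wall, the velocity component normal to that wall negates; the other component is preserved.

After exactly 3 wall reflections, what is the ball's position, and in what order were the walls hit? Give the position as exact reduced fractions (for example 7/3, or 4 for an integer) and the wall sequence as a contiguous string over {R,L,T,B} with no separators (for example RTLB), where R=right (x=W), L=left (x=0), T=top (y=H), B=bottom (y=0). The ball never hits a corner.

Final position: (2,0)
Wall sequence: TLB

1. t=1 → T at (3,5); v=(-1,-1)
2. t=3 → L at (0,2); v=(1,-1)
3. t=2 → B at (2,0); v=(1,1)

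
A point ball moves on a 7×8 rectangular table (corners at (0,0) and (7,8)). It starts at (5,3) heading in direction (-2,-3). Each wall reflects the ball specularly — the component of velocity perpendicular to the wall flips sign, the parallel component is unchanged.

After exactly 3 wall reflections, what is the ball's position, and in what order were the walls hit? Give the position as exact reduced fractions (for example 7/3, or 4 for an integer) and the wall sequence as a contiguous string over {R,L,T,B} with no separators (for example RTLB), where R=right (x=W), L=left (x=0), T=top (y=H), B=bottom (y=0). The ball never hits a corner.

1. t=1 → B at (3,0); v=(-2,3)
2. t=3/2 → L at (0,9/2); v=(2,3)
3. t=7/6 → T at (7/3,8); v=(2,-3)

Final position: (7/3,8)
Wall sequence: BLT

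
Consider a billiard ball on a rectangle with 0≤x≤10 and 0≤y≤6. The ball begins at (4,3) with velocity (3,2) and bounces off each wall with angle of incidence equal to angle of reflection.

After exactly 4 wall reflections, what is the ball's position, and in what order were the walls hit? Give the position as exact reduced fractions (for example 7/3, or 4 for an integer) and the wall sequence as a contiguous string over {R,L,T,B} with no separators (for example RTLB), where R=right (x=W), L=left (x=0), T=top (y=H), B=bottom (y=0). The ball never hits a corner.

Final position: (0,5/3)
Wall sequence: TRBL

1. t=3/2 → T at (17/2,6); v=(3,-2)
2. t=1/2 → R at (10,5); v=(-3,-2)
3. t=5/2 → B at (5/2,0); v=(-3,2)
4. t=5/6 → L at (0,5/3); v=(3,2)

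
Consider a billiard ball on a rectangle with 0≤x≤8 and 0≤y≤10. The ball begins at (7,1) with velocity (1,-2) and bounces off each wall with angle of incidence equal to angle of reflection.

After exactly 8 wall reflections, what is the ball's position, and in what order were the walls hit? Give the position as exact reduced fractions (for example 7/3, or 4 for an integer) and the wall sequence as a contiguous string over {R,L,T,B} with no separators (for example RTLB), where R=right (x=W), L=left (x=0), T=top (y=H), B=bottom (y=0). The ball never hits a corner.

1. t=1/2 → B at (15/2,0); v=(1,2)
2. t=1/2 → R at (8,1); v=(-1,2)
3. t=9/2 → T at (7/2,10); v=(-1,-2)
4. t=7/2 → L at (0,3); v=(1,-2)
5. t=3/2 → B at (3/2,0); v=(1,2)
6. t=5 → T at (13/2,10); v=(1,-2)
7. t=3/2 → R at (8,7); v=(-1,-2)
8. t=7/2 → B at (9/2,0); v=(-1,2)

Final position: (9/2,0)
Wall sequence: BRTLBTRB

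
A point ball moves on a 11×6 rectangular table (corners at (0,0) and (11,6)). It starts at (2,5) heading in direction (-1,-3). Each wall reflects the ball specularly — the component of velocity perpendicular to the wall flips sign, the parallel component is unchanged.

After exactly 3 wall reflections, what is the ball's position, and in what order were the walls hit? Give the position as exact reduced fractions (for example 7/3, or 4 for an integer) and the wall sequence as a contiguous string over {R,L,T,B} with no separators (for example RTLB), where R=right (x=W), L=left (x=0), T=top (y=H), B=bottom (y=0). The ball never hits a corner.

Final position: (5/3,6)
Wall sequence: BLT

1. t=5/3 → B at (1/3,0); v=(-1,3)
2. t=1/3 → L at (0,1); v=(1,3)
3. t=5/3 → T at (5/3,6); v=(1,-3)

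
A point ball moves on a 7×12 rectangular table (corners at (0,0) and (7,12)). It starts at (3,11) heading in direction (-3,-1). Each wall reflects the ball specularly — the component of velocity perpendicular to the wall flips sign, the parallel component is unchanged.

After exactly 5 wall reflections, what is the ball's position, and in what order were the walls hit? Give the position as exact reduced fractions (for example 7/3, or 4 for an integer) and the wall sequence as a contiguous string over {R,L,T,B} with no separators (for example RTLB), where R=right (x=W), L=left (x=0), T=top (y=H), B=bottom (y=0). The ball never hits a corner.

Final position: (0,2/3)
Wall sequence: LRLRL

1. t=1 → L at (0,10); v=(3,-1)
2. t=7/3 → R at (7,23/3); v=(-3,-1)
3. t=7/3 → L at (0,16/3); v=(3,-1)
4. t=7/3 → R at (7,3); v=(-3,-1)
5. t=7/3 → L at (0,2/3); v=(3,-1)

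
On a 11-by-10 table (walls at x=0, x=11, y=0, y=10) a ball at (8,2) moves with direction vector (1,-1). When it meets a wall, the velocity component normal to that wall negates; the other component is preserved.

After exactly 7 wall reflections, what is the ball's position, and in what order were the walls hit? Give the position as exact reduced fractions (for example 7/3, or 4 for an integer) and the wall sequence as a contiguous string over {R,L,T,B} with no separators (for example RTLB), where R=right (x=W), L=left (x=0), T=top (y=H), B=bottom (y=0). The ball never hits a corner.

Final position: (4,10)
Wall sequence: BRTLBRT

1. t=2 → B at (10,0); v=(1,1)
2. t=1 → R at (11,1); v=(-1,1)
3. t=9 → T at (2,10); v=(-1,-1)
4. t=2 → L at (0,8); v=(1,-1)
5. t=8 → B at (8,0); v=(1,1)
6. t=3 → R at (11,3); v=(-1,1)
7. t=7 → T at (4,10); v=(-1,-1)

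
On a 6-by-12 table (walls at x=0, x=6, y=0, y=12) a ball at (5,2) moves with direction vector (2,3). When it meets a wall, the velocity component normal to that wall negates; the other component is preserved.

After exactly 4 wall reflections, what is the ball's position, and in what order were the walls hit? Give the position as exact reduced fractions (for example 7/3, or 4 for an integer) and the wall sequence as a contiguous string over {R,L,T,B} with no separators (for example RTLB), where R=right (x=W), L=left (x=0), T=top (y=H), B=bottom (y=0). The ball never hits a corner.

1. t=1/2 → R at (6,7/2); v=(-2,3)
2. t=17/6 → T at (1/3,12); v=(-2,-3)
3. t=1/6 → L at (0,23/2); v=(2,-3)
4. t=3 → R at (6,5/2); v=(-2,-3)

Final position: (6,5/2)
Wall sequence: RTLR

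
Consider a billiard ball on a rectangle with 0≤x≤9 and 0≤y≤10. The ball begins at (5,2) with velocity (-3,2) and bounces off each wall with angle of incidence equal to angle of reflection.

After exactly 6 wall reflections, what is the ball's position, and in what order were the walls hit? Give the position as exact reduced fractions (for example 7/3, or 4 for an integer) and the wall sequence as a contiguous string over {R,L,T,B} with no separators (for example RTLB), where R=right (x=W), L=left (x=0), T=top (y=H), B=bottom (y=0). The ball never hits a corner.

1. t=5/3 → L at (0,16/3); v=(3,2)
2. t=7/3 → T at (7,10); v=(3,-2)
3. t=2/3 → R at (9,26/3); v=(-3,-2)
4. t=3 → L at (0,8/3); v=(3,-2)
5. t=4/3 → B at (4,0); v=(3,2)
6. t=5/3 → R at (9,10/3); v=(-3,2)

Final position: (9,10/3)
Wall sequence: LTRLBR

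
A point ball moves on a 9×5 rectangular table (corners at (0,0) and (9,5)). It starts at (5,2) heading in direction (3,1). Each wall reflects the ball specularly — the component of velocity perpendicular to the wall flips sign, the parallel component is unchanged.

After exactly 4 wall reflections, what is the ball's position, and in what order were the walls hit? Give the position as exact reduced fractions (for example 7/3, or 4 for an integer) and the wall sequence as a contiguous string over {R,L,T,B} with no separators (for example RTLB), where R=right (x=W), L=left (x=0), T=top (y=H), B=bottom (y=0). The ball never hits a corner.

1. t=4/3 → R at (9,10/3); v=(-3,1)
2. t=5/3 → T at (4,5); v=(-3,-1)
3. t=4/3 → L at (0,11/3); v=(3,-1)
4. t=3 → R at (9,2/3); v=(-3,-1)

Final position: (9,2/3)
Wall sequence: RTLR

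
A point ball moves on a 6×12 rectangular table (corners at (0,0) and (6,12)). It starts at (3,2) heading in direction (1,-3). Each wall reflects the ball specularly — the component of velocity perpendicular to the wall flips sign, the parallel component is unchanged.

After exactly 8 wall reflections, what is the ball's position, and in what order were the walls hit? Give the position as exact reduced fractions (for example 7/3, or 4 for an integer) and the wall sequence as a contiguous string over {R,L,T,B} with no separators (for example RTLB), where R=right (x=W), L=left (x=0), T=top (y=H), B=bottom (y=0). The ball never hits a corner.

1. t=2/3 → B at (11/3,0); v=(1,3)
2. t=7/3 → R at (6,7); v=(-1,3)
3. t=5/3 → T at (13/3,12); v=(-1,-3)
4. t=4 → B at (1/3,0); v=(-1,3)
5. t=1/3 → L at (0,1); v=(1,3)
6. t=11/3 → T at (11/3,12); v=(1,-3)
7. t=7/3 → R at (6,5); v=(-1,-3)
8. t=5/3 → B at (13/3,0); v=(-1,3)

Final position: (13/3,0)
Wall sequence: BRTBLTRB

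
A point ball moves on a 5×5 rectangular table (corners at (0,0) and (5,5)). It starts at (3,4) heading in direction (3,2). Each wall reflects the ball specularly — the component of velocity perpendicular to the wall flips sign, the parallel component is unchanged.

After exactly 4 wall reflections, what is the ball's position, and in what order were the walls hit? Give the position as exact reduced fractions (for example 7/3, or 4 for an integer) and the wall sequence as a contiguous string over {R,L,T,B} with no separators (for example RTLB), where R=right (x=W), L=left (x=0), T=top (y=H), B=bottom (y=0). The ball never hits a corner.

Final position: (2,0)
Wall sequence: TRLB

1. t=1/2 → T at (9/2,5); v=(3,-2)
2. t=1/6 → R at (5,14/3); v=(-3,-2)
3. t=5/3 → L at (0,4/3); v=(3,-2)
4. t=2/3 → B at (2,0); v=(3,2)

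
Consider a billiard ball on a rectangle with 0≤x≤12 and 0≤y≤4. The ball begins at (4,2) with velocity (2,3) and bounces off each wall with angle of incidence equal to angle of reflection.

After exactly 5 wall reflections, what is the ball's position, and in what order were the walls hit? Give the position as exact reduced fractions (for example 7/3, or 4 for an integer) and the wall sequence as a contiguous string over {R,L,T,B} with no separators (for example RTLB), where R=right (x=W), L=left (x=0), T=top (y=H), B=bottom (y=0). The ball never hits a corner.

Final position: (32/3,0)
Wall sequence: TBTRB

1. t=2/3 → T at (16/3,4); v=(2,-3)
2. t=4/3 → B at (8,0); v=(2,3)
3. t=4/3 → T at (32/3,4); v=(2,-3)
4. t=2/3 → R at (12,2); v=(-2,-3)
5. t=2/3 → B at (32/3,0); v=(-2,3)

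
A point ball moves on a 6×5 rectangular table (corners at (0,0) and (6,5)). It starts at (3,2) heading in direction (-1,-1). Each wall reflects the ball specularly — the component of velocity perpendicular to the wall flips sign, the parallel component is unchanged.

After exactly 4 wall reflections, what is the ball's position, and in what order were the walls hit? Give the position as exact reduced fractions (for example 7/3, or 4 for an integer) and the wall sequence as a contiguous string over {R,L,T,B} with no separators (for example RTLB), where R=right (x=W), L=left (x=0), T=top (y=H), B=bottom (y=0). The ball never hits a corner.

Final position: (6,3)
Wall sequence: BLTR

1. t=2 → B at (1,0); v=(-1,1)
2. t=1 → L at (0,1); v=(1,1)
3. t=4 → T at (4,5); v=(1,-1)
4. t=2 → R at (6,3); v=(-1,-1)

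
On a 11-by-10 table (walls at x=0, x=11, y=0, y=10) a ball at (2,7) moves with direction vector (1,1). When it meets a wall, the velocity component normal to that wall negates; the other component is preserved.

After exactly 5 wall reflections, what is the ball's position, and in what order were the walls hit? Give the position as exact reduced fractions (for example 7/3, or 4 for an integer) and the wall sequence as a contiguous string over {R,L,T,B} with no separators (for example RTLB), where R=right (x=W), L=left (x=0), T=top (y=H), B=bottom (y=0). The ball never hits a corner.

Final position: (3,10)
Wall sequence: TRBLT

1. t=3 → T at (5,10); v=(1,-1)
2. t=6 → R at (11,4); v=(-1,-1)
3. t=4 → B at (7,0); v=(-1,1)
4. t=7 → L at (0,7); v=(1,1)
5. t=3 → T at (3,10); v=(1,-1)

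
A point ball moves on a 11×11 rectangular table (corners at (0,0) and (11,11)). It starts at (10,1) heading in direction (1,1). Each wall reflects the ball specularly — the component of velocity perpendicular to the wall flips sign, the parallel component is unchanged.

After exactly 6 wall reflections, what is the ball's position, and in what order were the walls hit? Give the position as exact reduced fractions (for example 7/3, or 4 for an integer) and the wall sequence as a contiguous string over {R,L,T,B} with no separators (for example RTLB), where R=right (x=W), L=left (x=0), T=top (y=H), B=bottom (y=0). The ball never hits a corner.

1. t=1 → R at (11,2); v=(-1,1)
2. t=9 → T at (2,11); v=(-1,-1)
3. t=2 → L at (0,9); v=(1,-1)
4. t=9 → B at (9,0); v=(1,1)
5. t=2 → R at (11,2); v=(-1,1)
6. t=9 → T at (2,11); v=(-1,-1)

Final position: (2,11)
Wall sequence: RTLBRT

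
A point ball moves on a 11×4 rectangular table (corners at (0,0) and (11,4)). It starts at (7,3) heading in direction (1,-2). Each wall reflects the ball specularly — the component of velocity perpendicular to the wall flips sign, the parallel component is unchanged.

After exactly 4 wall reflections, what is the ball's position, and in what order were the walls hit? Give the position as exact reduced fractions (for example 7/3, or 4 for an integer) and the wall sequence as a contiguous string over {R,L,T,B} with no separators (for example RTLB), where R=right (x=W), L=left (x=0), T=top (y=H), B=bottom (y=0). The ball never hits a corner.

Final position: (19/2,0)
Wall sequence: BTRB

1. t=3/2 → B at (17/2,0); v=(1,2)
2. t=2 → T at (21/2,4); v=(1,-2)
3. t=1/2 → R at (11,3); v=(-1,-2)
4. t=3/2 → B at (19/2,0); v=(-1,2)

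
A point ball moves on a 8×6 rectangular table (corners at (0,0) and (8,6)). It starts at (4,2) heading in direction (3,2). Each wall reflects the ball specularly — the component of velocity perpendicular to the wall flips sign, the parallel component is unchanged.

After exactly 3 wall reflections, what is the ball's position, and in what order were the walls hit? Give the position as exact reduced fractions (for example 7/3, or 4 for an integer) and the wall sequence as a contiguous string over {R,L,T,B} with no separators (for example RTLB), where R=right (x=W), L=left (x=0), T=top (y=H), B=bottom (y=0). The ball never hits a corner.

1. t=4/3 → R at (8,14/3); v=(-3,2)
2. t=2/3 → T at (6,6); v=(-3,-2)
3. t=2 → L at (0,2); v=(3,-2)

Final position: (0,2)
Wall sequence: RTL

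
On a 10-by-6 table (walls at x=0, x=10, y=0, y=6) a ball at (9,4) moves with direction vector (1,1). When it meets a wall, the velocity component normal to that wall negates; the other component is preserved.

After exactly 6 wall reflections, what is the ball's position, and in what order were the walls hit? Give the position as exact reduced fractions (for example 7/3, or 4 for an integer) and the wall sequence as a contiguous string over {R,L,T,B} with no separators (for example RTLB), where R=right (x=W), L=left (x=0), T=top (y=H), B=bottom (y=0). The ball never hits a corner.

1. t=1 → R at (10,5); v=(-1,1)
2. t=1 → T at (9,6); v=(-1,-1)
3. t=6 → B at (3,0); v=(-1,1)
4. t=3 → L at (0,3); v=(1,1)
5. t=3 → T at (3,6); v=(1,-1)
6. t=6 → B at (9,0); v=(1,1)

Final position: (9,0)
Wall sequence: RTBLTB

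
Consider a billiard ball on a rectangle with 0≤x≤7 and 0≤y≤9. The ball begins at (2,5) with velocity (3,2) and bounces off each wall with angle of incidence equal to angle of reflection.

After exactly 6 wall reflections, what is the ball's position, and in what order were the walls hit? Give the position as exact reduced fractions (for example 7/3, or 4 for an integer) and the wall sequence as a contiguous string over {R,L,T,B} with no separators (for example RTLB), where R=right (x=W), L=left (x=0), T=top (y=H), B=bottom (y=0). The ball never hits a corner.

1. t=5/3 → R at (7,25/3); v=(-3,2)
2. t=1/3 → T at (6,9); v=(-3,-2)
3. t=2 → L at (0,5); v=(3,-2)
4. t=7/3 → R at (7,1/3); v=(-3,-2)
5. t=1/6 → B at (13/2,0); v=(-3,2)
6. t=13/6 → L at (0,13/3); v=(3,2)

Final position: (0,13/3)
Wall sequence: RTLRBL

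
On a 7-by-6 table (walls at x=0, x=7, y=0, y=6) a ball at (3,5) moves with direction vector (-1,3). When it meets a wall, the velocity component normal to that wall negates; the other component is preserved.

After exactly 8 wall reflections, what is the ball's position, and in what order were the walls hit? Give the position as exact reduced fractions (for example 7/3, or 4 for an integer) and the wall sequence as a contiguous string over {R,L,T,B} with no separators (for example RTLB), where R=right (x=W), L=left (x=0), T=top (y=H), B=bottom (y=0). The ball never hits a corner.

Final position: (20/3,0)
Wall sequence: TBLTBTRB

1. t=1/3 → T at (8/3,6); v=(-1,-3)
2. t=2 → B at (2/3,0); v=(-1,3)
3. t=2/3 → L at (0,2); v=(1,3)
4. t=4/3 → T at (4/3,6); v=(1,-3)
5. t=2 → B at (10/3,0); v=(1,3)
6. t=2 → T at (16/3,6); v=(1,-3)
7. t=5/3 → R at (7,1); v=(-1,-3)
8. t=1/3 → B at (20/3,0); v=(-1,3)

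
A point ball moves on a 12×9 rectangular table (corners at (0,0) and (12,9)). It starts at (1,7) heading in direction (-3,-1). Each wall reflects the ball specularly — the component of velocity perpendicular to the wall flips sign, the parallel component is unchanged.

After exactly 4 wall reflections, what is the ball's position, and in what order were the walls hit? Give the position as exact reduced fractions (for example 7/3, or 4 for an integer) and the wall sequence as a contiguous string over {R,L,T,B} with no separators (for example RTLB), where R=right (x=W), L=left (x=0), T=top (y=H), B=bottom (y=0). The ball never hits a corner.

Final position: (0,4/3)
Wall sequence: LRBL

1. t=1/3 → L at (0,20/3); v=(3,-1)
2. t=4 → R at (12,8/3); v=(-3,-1)
3. t=8/3 → B at (4,0); v=(-3,1)
4. t=4/3 → L at (0,4/3); v=(3,1)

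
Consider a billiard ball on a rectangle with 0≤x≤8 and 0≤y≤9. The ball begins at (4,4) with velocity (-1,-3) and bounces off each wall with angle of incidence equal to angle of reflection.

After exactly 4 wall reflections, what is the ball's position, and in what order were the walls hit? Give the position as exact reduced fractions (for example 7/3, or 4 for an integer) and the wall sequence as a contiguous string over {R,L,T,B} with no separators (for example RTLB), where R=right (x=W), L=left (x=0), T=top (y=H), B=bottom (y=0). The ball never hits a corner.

1. t=4/3 → B at (8/3,0); v=(-1,3)
2. t=8/3 → L at (0,8); v=(1,3)
3. t=1/3 → T at (1/3,9); v=(1,-3)
4. t=3 → B at (10/3,0); v=(1,3)

Final position: (10/3,0)
Wall sequence: BLTB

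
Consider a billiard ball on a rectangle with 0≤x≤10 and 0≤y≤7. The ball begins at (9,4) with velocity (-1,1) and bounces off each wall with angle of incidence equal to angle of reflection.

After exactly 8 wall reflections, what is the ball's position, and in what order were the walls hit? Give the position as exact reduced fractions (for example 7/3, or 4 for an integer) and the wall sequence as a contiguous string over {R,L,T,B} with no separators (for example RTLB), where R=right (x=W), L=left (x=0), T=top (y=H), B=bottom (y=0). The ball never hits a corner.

Final position: (2,7)
Wall sequence: TLBTRBLT

1. t=3 → T at (6,7); v=(-1,-1)
2. t=6 → L at (0,1); v=(1,-1)
3. t=1 → B at (1,0); v=(1,1)
4. t=7 → T at (8,7); v=(1,-1)
5. t=2 → R at (10,5); v=(-1,-1)
6. t=5 → B at (5,0); v=(-1,1)
7. t=5 → L at (0,5); v=(1,1)
8. t=2 → T at (2,7); v=(1,-1)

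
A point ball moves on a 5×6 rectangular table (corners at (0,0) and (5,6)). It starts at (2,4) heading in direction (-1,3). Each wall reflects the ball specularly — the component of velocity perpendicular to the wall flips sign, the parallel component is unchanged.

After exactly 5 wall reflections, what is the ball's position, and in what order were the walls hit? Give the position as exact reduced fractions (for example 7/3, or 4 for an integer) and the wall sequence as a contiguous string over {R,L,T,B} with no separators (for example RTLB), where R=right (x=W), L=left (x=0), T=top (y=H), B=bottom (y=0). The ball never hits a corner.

1. t=2/3 → T at (4/3,6); v=(-1,-3)
2. t=4/3 → L at (0,2); v=(1,-3)
3. t=2/3 → B at (2/3,0); v=(1,3)
4. t=2 → T at (8/3,6); v=(1,-3)
5. t=2 → B at (14/3,0); v=(1,3)

Final position: (14/3,0)
Wall sequence: TLBTB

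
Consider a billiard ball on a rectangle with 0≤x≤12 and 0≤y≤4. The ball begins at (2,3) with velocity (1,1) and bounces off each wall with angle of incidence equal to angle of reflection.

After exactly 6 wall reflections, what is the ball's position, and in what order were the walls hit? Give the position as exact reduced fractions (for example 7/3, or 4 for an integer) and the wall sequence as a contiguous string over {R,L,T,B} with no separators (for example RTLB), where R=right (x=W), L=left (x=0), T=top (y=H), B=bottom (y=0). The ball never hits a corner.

1. t=1 → T at (3,4); v=(1,-1)
2. t=4 → B at (7,0); v=(1,1)
3. t=4 → T at (11,4); v=(1,-1)
4. t=1 → R at (12,3); v=(-1,-1)
5. t=3 → B at (9,0); v=(-1,1)
6. t=4 → T at (5,4); v=(-1,-1)

Final position: (5,4)
Wall sequence: TBTRBT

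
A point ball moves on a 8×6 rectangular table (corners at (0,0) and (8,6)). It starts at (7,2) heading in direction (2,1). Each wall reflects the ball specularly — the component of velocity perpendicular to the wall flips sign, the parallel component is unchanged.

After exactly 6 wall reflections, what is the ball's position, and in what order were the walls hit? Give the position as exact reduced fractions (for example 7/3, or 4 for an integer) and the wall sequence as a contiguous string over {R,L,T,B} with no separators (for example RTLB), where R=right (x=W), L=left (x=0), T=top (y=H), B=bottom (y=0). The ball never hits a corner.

Final position: (0,5/2)
Wall sequence: RTLRBL

1. t=1/2 → R at (8,5/2); v=(-2,1)
2. t=7/2 → T at (1,6); v=(-2,-1)
3. t=1/2 → L at (0,11/2); v=(2,-1)
4. t=4 → R at (8,3/2); v=(-2,-1)
5. t=3/2 → B at (5,0); v=(-2,1)
6. t=5/2 → L at (0,5/2); v=(2,1)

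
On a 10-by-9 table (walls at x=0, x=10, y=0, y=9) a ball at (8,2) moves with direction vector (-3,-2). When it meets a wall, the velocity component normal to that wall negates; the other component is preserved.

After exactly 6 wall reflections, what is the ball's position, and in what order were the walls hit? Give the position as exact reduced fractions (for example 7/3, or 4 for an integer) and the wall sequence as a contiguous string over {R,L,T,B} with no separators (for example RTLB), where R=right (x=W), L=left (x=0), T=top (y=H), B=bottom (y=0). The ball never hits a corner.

1. t=1 → B at (5,0); v=(-3,2)
2. t=5/3 → L at (0,10/3); v=(3,2)
3. t=17/6 → T at (17/2,9); v=(3,-2)
4. t=1/2 → R at (10,8); v=(-3,-2)
5. t=10/3 → L at (0,4/3); v=(3,-2)
6. t=2/3 → B at (2,0); v=(3,2)

Final position: (2,0)
Wall sequence: BLTRLB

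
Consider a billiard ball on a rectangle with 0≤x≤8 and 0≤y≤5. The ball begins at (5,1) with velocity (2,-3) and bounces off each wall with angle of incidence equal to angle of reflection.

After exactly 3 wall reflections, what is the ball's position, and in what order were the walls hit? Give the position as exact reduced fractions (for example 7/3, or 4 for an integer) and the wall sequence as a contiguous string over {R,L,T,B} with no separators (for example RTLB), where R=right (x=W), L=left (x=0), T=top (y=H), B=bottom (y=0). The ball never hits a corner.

1. t=1/3 → B at (17/3,0); v=(2,3)
2. t=7/6 → R at (8,7/2); v=(-2,3)
3. t=1/2 → T at (7,5); v=(-2,-3)

Final position: (7,5)
Wall sequence: BRT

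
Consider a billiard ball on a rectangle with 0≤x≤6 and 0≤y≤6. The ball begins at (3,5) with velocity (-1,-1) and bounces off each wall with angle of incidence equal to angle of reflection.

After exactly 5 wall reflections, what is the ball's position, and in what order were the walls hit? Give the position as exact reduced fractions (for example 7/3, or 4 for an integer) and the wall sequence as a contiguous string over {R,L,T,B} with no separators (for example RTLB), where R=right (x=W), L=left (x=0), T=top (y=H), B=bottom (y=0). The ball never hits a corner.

Final position: (0,2)
Wall sequence: LBRTL

1. t=3 → L at (0,2); v=(1,-1)
2. t=2 → B at (2,0); v=(1,1)
3. t=4 → R at (6,4); v=(-1,1)
4. t=2 → T at (4,6); v=(-1,-1)
5. t=4 → L at (0,2); v=(1,-1)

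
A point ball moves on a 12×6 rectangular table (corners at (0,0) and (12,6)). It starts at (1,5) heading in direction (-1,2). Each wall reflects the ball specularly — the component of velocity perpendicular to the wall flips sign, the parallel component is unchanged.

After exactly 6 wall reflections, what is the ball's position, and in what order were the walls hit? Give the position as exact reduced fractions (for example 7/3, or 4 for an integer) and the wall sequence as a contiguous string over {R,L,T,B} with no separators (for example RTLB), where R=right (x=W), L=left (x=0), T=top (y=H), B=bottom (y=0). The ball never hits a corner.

Final position: (23/2,6)
Wall sequence: TLBTBT

1. t=1/2 → T at (1/2,6); v=(-1,-2)
2. t=1/2 → L at (0,5); v=(1,-2)
3. t=5/2 → B at (5/2,0); v=(1,2)
4. t=3 → T at (11/2,6); v=(1,-2)
5. t=3 → B at (17/2,0); v=(1,2)
6. t=3 → T at (23/2,6); v=(1,-2)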